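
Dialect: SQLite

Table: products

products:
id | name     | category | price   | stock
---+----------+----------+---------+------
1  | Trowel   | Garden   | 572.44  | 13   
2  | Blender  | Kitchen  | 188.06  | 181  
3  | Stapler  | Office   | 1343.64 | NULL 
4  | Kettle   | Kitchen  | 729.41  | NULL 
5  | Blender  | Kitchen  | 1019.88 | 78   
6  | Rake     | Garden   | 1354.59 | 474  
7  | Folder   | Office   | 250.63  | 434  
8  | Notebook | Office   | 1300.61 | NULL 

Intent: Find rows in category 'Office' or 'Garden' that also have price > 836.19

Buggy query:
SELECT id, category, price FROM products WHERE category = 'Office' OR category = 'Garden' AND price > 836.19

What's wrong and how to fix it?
Bug: Without parentheses, AND is evaluated before OR, so the price filter only applies to the 'Garden' branch

Fix: Group the OR with parentheses (or use IN), then AND the threshold

Corrected query:
SELECT id, category, price FROM products WHERE (category = 'Office' OR category = 'Garden') AND price > 836.19

Result:
id | category | price  
---+----------+--------
3  | Office   | 1343.64
6  | Garden   | 1354.59
8  | Office   | 1300.61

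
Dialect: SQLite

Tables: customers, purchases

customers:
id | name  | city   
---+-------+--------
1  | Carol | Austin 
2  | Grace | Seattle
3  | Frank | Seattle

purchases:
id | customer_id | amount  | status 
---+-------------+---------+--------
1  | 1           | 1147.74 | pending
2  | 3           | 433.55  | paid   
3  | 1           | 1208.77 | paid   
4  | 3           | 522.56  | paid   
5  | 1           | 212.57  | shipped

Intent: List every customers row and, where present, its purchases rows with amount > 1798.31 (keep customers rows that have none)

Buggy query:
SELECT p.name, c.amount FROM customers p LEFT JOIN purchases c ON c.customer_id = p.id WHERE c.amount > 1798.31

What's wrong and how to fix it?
Bug: A WHERE condition on the right-hand table after LEFT JOIN drops unmatched parents

Fix: Put 'c.amount > 1798.31' in the JOIN's ON clause instead of WHERE

Corrected query:
SELECT p.name, c.amount FROM customers p LEFT JOIN purchases c ON c.customer_id = p.id AND c.amount > 1798.31

Result:
name  | amount
------+-------
Carol | NULL  
Grace | NULL  
Frank | NULL  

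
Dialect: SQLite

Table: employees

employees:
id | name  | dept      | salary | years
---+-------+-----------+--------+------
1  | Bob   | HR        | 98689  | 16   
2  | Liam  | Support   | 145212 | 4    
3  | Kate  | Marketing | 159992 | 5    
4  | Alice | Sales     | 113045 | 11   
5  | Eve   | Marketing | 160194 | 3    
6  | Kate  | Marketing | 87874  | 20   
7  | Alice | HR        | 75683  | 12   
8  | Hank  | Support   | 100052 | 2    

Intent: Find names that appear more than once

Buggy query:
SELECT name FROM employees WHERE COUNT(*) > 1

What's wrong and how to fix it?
Bug: WHERE can't reference COUNT(*); aggregates are computed after WHERE

Fix: GROUP BY name, then filter groups with HAVING COUNT(*) > 1

Corrected query:
SELECT name FROM employees GROUP BY name HAVING COUNT(*) > 1

Result:
name 
-----
Alice
Kate 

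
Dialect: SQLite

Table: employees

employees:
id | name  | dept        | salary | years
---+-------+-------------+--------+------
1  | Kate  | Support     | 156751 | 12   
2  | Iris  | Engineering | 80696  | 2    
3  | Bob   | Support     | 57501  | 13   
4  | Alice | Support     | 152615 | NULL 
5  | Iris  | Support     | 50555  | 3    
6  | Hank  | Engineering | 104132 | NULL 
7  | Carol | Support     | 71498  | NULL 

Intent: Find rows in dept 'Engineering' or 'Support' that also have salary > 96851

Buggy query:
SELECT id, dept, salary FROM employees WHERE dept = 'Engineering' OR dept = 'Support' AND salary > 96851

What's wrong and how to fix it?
Bug: Without parentheses, AND is evaluated before OR, so the salary filter only applies to the 'Support' branch

Fix: Add parentheses around the OR so the AND applies to both alternatives

Corrected query:
SELECT id, dept, salary FROM employees WHERE (dept = 'Engineering' OR dept = 'Support') AND salary > 96851

Result:
id | dept        | salary
---+-------------+-------
1  | Support     | 156751
4  | Support     | 152615
6  | Engineering | 104132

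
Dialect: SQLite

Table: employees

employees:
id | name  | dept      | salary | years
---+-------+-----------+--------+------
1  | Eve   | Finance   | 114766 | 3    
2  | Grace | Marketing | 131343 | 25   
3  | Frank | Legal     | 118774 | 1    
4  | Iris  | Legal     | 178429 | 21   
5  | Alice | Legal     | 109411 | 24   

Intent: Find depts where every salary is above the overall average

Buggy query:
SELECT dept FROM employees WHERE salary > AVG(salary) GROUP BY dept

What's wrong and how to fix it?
Bug: WHERE evaluates per row before aggregation, so AVG() is unavailable

Fix: Use a subquery for AVG and a HAVING MIN(...) filter so the condition holds for every row in the group

Corrected query:
SELECT dept FROM employees GROUP BY dept HAVING MIN(salary) > (SELECT AVG(salary) FROM employees)

Result:
dept     
---------
Marketing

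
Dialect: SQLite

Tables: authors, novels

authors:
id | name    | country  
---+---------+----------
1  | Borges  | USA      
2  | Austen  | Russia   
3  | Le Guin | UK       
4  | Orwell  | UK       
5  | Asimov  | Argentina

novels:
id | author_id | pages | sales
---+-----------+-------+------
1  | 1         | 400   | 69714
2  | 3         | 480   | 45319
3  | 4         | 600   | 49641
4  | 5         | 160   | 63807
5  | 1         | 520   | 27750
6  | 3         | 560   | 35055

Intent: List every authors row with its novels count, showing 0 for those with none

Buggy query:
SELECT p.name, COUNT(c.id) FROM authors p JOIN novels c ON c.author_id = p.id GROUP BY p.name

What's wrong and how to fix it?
Bug: INNER JOIN drops authors rows that have no matching novels rows

Fix: Use LEFT JOIN so parents without children still appear (COUNT(c.id) gives 0)

Corrected query:
SELECT p.name, COUNT(c.id) FROM authors p LEFT JOIN novels c ON c.author_id = p.id GROUP BY p.name

Result:
name    | COUNT(c.id)
--------+------------
Asimov  | 1          
Austen  | 0          
Borges  | 2          
Le Guin | 2          
Orwell  | 1          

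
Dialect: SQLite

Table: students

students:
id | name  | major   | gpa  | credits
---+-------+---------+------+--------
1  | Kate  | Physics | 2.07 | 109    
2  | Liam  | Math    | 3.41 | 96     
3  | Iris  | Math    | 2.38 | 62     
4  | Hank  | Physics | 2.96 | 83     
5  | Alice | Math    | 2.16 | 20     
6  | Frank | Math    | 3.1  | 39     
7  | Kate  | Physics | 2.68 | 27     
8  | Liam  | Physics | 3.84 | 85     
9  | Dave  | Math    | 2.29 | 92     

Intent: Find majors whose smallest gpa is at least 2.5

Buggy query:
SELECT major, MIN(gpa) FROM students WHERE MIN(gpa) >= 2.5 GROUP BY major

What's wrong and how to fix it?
Bug: MIN() in WHERE is a misuse of aggregate

Fix: Use HAVING for the per-group MIN condition

Corrected query:
SELECT major, MIN(gpa) FROM students GROUP BY major HAVING MIN(gpa) >= 2.5

Result:
(no rows)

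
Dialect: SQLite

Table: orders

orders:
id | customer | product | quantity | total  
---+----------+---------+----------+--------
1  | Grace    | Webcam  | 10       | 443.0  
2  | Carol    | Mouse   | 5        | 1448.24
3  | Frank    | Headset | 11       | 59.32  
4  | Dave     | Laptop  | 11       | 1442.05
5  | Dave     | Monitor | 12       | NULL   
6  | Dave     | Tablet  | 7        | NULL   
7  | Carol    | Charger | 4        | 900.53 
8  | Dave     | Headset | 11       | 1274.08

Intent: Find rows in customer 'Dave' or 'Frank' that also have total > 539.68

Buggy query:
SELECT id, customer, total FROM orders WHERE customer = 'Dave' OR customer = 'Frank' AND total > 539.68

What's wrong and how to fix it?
Bug: Without parentheses, AND is evaluated before OR, so the total filter only applies to the 'Frank' branch

Fix: Add parentheses around the OR so the AND applies to both alternatives

Corrected query:
SELECT id, customer, total FROM orders WHERE (customer = 'Dave' OR customer = 'Frank') AND total > 539.68

Result:
id | customer | total  
---+----------+--------
4  | Dave     | 1442.05
8  | Dave     | 1274.08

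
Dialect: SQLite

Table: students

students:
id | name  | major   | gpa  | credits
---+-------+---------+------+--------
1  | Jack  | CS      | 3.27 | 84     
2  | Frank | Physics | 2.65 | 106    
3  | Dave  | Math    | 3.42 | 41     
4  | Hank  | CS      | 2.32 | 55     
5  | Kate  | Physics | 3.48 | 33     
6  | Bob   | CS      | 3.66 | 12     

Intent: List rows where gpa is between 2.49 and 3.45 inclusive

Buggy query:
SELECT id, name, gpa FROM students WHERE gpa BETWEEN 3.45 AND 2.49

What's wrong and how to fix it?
Bug: The bounds are reversed; BETWEEN a AND b requires a <= b to match anything

Fix: Write BETWEEN 2.49 AND 3.45

Corrected query:
SELECT id, name, gpa FROM students WHERE gpa BETWEEN 2.49 AND 3.45

Result:
id | name  | gpa 
---+-------+-----
1  | Jack  | 3.27
2  | Frank | 2.65
3  | Dave  | 3.42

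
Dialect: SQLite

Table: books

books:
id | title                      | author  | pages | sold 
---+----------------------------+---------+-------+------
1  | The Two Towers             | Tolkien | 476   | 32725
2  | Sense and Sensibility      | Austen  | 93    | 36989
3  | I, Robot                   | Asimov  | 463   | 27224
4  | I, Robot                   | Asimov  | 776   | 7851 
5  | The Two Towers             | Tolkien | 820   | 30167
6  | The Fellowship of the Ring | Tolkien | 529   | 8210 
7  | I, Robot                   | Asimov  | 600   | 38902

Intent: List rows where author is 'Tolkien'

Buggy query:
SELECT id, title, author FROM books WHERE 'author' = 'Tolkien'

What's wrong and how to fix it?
Bug: Single quotes denote string literals in SQL; the column name is being compared as a constant string

Fix: Remove the quotes around the column name (or use double quotes for an identifier)

Corrected query:
SELECT id, title, author FROM books WHERE author = 'Tolkien'

Result:
id | title                      | author 
---+----------------------------+--------
1  | The Two Towers             | Tolkien
5  | The Two Towers             | Tolkien
6  | The Fellowship of the Ring | Tolkien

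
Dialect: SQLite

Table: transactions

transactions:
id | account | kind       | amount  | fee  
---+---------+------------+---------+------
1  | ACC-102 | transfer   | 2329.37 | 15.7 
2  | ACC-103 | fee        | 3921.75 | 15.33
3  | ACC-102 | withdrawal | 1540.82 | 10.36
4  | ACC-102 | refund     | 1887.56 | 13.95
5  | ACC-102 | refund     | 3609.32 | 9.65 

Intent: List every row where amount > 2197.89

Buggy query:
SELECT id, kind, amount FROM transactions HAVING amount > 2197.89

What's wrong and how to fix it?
Bug: HAVING filters the output of aggregation, but this query has no GROUP BY and no aggregate functions, so SQLite rejects it (HAVING clause on a non-aggregate query); the condition here is per row

Fix: Use WHERE for row-level filtering

Corrected query:
SELECT id, kind, amount FROM transactions WHERE amount > 2197.89

Result:
id | kind     | amount 
---+----------+--------
1  | transfer | 2329.37
2  | fee      | 3921.75
5  | refund   | 3609.32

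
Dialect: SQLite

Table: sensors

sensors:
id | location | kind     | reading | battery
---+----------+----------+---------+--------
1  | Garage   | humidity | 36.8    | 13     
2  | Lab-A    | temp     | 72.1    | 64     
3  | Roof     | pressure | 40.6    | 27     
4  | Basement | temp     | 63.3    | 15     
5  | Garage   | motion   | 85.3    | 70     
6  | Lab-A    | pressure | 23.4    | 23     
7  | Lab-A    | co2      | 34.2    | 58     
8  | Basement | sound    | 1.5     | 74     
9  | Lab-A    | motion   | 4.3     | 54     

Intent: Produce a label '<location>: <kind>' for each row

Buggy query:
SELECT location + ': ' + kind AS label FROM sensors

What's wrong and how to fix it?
Bug: '+' is numeric addition; on text columns SQLite converts them to 0 instead of concatenating

Fix: Replace + with || to concatenate text

Corrected query:
SELECT location || ': ' || kind AS label FROM sensors

Result:
label           
----------------
Garage: humidity
Lab-A: temp     
Roof: pressure  
Basement: temp  
Garage: motion  
Lab-A: pressure 
Lab-A: co2      
Basement: sound 
Lab-A: motion   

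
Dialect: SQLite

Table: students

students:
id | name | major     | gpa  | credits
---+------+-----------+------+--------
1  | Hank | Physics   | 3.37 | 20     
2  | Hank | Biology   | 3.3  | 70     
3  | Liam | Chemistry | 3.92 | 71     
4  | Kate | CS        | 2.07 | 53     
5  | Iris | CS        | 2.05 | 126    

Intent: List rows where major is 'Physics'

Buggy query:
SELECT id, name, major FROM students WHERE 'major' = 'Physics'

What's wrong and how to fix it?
Bug: Single quotes denote string literals in SQL; the column name is being compared as a constant string

Fix: Remove the quotes around the column name (or use double quotes for an identifier)

Corrected query:
SELECT id, name, major FROM students WHERE major = 'Physics'

Result:
id | name | major  
---+------+--------
1  | Hank | Physics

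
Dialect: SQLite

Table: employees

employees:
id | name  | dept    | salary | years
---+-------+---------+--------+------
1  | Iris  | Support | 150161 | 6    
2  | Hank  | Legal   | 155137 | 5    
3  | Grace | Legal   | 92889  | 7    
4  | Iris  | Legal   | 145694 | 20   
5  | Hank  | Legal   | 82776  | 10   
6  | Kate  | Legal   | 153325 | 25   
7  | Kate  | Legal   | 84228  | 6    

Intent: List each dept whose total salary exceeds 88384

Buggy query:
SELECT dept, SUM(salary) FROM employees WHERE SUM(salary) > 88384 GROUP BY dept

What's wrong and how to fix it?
Bug: Aggregate functions cannot appear in a WHERE clause

Fix: Use HAVING (which filters groups after aggregation) instead of WHERE

Corrected query:
SELECT dept, SUM(salary) FROM employees GROUP BY dept HAVING SUM(salary) > 88384

Result:
dept    | SUM(salary)
--------+------------
Legal   | 714049     
Support | 150161     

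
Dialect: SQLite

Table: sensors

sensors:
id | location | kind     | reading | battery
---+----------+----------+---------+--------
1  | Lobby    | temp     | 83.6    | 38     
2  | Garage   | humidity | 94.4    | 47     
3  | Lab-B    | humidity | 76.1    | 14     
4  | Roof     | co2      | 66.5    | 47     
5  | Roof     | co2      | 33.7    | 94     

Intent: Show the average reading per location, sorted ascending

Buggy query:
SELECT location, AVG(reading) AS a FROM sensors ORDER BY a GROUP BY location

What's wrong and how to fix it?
Bug: ORDER BY appears before GROUP BY; SQL clause order requires GROUP BY first

Fix: Reorder: SELECT … FROM … GROUP BY … ORDER BY …

Corrected query:
SELECT location, AVG(reading) AS a FROM sensors GROUP BY location ORDER BY a

Result:
location | a   
---------+-----
Roof     | 50.1
Lab-B    | 76.1
Lobby    | 83.6
Garage   | 94.4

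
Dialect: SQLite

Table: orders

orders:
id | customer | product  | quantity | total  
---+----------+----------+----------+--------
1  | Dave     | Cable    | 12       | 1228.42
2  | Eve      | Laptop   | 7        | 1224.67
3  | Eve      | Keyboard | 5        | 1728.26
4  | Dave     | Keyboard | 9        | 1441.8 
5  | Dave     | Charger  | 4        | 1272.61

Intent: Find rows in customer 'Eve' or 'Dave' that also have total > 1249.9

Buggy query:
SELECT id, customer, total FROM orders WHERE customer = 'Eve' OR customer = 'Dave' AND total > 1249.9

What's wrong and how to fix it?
Bug: Without parentheses, AND is evaluated before OR, so the total filter only applies to the 'Dave' branch

Fix: Group the OR with parentheses (or use IN), then AND the threshold

Corrected query:
SELECT id, customer, total FROM orders WHERE (customer = 'Eve' OR customer = 'Dave') AND total > 1249.9

Result:
id | customer | total  
---+----------+--------
3  | Eve      | 1728.26
4  | Dave     | 1441.8 
5  | Dave     | 1272.61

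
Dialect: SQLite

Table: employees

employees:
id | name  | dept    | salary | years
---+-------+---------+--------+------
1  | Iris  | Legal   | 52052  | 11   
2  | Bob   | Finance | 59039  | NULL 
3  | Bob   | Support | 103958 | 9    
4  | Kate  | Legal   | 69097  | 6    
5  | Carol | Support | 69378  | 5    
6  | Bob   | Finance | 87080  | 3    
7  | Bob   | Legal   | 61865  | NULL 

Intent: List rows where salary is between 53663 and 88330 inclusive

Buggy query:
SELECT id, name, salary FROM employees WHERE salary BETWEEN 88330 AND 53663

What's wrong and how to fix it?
Bug: The bounds are reversed; BETWEEN a AND b requires a <= b to match anything

Fix: Swap the bounds so the smaller value comes first

Corrected query:
SELECT id, name, salary FROM employees WHERE salary BETWEEN 53663 AND 88330

Result:
id | name  | salary
---+-------+-------
2  | Bob   | 59039 
4  | Kate  | 69097 
5  | Carol | 69378 
6  | Bob   | 87080 
7  | Bob   | 61865 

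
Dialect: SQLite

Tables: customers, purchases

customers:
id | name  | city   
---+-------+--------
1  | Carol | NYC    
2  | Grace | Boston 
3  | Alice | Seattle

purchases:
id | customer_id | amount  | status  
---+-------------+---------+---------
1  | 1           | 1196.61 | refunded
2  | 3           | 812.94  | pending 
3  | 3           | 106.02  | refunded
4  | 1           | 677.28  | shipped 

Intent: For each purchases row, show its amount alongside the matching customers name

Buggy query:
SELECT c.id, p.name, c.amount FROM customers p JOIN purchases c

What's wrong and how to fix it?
Bug: JOIN with no ON clause produces a cartesian product; every purchases row pairs with every customers row

Fix: Add ON c.customer_id = p.id to the JOIN

Corrected query:
SELECT c.id, p.name, c.amount FROM customers p JOIN purchases c ON c.customer_id = p.id

Result:
id | name  | amount 
---+-------+--------
1  | Carol | 1196.61
2  | Alice | 812.94 
3  | Alice | 106.02 
4  | Carol | 677.28 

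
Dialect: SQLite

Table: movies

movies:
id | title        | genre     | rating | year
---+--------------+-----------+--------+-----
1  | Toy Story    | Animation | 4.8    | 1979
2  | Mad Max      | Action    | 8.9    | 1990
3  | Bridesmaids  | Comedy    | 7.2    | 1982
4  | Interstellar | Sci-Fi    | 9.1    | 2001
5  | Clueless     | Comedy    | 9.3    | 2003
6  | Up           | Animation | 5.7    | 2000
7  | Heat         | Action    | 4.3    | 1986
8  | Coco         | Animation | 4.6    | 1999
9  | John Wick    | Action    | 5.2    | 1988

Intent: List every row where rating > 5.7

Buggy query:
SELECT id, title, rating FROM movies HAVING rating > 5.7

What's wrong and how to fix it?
Bug: This is a non-aggregate query (no GROUP BY, no aggregates), so in SQLite the HAVING clause is invalid here; a row-level condition belongs in WHERE

Fix: Replace HAVING with WHERE since the condition applies to individual rows

Corrected query:
SELECT id, title, rating FROM movies WHERE rating > 5.7

Result:
id | title        | rating
---+--------------+-------
2  | Mad Max      | 8.9   
3  | Bridesmaids  | 7.2   
4  | Interstellar | 9.1   
5  | Clueless     | 9.3   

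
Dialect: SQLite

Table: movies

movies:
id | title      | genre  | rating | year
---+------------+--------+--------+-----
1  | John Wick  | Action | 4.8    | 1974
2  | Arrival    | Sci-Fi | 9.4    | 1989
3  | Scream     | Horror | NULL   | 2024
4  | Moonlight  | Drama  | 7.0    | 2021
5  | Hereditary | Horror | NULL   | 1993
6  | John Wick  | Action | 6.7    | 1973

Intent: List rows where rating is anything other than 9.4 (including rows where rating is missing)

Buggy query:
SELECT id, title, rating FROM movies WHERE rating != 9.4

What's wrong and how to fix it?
Bug: 'rating != 9.4' is unknown when rating is NULL, so NULL rows are silently excluded

Fix: Handle NULL separately with IS NULL alongside the inequality

Corrected query:
SELECT id, title, rating FROM movies WHERE rating != 9.4 OR rating IS NULL

Result:
id | title      | rating
---+------------+-------
1  | John Wick  | 4.8   
3  | Scream     | NULL  
4  | Moonlight  | 7     
5  | Hereditary | NULL  
6  | John Wick  | 6.7   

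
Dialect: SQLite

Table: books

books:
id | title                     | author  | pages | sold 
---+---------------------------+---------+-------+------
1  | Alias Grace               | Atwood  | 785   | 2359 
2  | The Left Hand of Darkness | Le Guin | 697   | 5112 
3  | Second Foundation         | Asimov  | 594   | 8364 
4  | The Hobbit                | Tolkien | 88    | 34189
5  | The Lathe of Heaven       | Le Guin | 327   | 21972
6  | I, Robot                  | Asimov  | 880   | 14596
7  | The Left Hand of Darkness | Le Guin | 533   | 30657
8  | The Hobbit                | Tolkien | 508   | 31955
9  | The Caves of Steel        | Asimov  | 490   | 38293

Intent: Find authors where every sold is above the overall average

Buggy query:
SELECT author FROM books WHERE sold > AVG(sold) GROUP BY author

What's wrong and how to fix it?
Bug: WHERE evaluates per row before aggregation, so AVG() is unavailable

Fix: Compute the overall average in a scalar subquery and compare each group's MIN against it in HAVING

Corrected query:
SELECT author FROM books GROUP BY author HAVING MIN(sold) > (SELECT AVG(sold) FROM books)

Result:
author 
-------
Tolkien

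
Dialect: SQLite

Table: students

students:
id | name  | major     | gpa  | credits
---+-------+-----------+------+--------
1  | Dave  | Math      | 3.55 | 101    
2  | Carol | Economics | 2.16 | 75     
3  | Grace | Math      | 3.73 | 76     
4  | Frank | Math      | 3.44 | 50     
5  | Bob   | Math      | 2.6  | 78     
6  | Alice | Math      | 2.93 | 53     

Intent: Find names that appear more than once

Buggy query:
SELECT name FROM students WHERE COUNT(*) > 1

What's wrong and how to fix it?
Bug: COUNT(*) is an aggregate and cannot be used in WHERE

Fix: Group first, then use HAVING for the count condition

Corrected query:
SELECT name FROM students GROUP BY name HAVING COUNT(*) > 1

Result:
(no rows)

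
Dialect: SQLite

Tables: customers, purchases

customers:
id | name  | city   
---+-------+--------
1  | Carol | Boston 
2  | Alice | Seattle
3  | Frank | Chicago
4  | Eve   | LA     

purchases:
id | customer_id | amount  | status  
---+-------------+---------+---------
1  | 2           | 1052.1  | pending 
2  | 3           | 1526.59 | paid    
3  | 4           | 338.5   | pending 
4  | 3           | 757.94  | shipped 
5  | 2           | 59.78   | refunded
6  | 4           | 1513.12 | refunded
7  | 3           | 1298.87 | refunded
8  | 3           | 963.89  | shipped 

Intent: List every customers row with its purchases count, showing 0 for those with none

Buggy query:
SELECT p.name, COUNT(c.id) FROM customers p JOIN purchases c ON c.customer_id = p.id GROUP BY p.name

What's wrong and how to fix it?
Bug: An inner join excludes parents with zero children

Fix: Use LEFT JOIN so parents without children still appear (COUNT(c.id) gives 0)

Corrected query:
SELECT p.name, COUNT(c.id) FROM customers p LEFT JOIN purchases c ON c.customer_id = p.id GROUP BY p.name

Result:
name  | COUNT(c.id)
------+------------
Alice | 2          
Carol | 0          
Eve   | 2          
Frank | 4          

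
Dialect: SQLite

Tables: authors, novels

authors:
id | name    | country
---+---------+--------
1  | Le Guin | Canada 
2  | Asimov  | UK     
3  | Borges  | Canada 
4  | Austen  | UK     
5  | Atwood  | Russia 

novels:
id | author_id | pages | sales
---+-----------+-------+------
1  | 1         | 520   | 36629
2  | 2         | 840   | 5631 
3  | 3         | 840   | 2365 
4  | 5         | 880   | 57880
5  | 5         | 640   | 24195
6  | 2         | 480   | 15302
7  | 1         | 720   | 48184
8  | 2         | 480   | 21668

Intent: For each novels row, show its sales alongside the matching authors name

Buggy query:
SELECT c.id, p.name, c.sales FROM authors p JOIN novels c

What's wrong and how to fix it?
Bug: JOIN with no ON clause produces a cartesian product; every novels row pairs with every authors row

Fix: Specify the join condition linking the foreign key to the parent id

Corrected query:
SELECT c.id, p.name, c.sales FROM authors p JOIN novels c ON c.author_id = p.id

Result:
id | name    | sales
---+---------+------
1  | Le Guin | 36629
2  | Asimov  | 5631 
3  | Borges  | 2365 
4  | Atwood  | 57880
5  | Atwood  | 24195
6  | Asimov  | 15302
7  | Le Guin | 48184
8  | Asimov  | 21668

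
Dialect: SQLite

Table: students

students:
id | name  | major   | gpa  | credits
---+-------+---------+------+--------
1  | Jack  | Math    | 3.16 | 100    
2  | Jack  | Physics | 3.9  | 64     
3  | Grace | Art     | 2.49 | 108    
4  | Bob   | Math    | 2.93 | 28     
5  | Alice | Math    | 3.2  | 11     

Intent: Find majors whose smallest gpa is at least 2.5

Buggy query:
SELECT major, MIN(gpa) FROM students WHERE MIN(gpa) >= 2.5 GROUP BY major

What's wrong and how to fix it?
Bug: Aggregates like MIN are computed per group after WHERE runs

Fix: Use HAVING for the per-group MIN condition

Corrected query:
SELECT major, MIN(gpa) FROM students GROUP BY major HAVING MIN(gpa) >= 2.5

Result:
major   | MIN(gpa)
--------+---------
Math    | 2.93    
Physics | 3.9     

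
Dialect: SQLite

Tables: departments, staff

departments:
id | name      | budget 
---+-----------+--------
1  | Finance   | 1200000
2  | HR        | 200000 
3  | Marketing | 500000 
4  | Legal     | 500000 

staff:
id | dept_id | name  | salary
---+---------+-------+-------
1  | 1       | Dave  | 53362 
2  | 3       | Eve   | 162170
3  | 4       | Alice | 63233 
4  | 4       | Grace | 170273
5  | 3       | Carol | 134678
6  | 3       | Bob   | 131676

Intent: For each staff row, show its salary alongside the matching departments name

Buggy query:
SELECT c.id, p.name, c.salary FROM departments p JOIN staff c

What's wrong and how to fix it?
Bug: JOIN with no ON clause produces a cartesian product; every staff row pairs with every departments row

Fix: Specify the join condition linking the foreign key to the parent id

Corrected query:
SELECT c.id, p.name, c.salary FROM departments p JOIN staff c ON c.dept_id = p.id

Result:
id | name      | salary
---+-----------+-------
1  | Finance   | 53362 
2  | Marketing | 162170
3  | Legal     | 63233 
4  | Legal     | 170273
5  | Marketing | 134678
6  | Marketing | 131676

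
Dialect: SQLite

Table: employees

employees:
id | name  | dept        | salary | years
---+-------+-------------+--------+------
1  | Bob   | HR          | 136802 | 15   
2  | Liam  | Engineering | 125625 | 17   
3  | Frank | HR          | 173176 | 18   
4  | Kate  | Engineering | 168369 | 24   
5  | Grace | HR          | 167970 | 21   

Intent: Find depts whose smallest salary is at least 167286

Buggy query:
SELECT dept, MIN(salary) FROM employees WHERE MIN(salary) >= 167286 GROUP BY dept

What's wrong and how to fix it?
Bug: Aggregates like MIN are computed per group after WHERE runs

Fix: Replace WHERE with HAVING after the GROUP BY

Corrected query:
SELECT dept, MIN(salary) FROM employees GROUP BY dept HAVING MIN(salary) >= 167286

Result:
(no rows)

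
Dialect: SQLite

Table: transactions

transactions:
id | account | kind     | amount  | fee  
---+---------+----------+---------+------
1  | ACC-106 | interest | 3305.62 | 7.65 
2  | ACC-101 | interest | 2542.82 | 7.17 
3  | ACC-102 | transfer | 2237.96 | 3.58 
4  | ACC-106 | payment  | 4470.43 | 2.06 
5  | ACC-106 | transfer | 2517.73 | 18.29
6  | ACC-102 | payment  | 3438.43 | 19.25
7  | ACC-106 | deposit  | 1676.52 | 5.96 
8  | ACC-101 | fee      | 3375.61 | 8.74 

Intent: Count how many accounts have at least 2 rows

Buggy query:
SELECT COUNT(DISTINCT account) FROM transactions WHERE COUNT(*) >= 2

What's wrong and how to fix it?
Bug: WHERE filters individual rows, not groups, so a group-level COUNT is invalid there

Fix: Group first with HAVING COUNT(*) >= 2, then COUNT the resulting groups

Corrected query:
SELECT COUNT(*) FROM (SELECT account FROM transactions GROUP BY account HAVING COUNT(*) >= 2)

Result:
COUNT(*)
--------
3       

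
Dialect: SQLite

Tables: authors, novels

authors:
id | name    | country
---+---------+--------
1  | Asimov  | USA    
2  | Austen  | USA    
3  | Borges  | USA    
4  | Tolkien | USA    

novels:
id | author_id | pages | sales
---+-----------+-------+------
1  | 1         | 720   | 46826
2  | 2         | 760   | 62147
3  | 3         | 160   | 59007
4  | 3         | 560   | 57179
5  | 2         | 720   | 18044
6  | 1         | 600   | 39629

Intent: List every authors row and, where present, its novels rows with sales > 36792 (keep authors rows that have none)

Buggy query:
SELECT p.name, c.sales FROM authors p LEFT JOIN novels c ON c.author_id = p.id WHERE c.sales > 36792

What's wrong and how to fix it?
Bug: A WHERE condition on the right-hand table after LEFT JOIN drops unmatched parents

Fix: Move the right-table condition into the ON clause so unmatched parents are kept

Corrected query:
SELECT p.name, c.sales FROM authors p LEFT JOIN novels c ON c.author_id = p.id AND c.sales > 36792

Result:
name    | sales
--------+------
Asimov  | 39629
Asimov  | 46826
Austen  | 62147
Borges  | 57179
Borges  | 59007
Tolkien | NULL 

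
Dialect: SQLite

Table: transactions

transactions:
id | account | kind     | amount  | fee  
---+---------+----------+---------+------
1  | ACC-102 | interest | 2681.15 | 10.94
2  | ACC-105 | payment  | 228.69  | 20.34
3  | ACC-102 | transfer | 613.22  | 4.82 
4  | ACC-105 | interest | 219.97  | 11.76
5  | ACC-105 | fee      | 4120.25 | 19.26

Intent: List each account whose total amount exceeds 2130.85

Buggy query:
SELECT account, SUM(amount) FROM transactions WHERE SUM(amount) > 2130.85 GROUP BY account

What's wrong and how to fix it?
Bug: Aggregate functions cannot appear in a WHERE clause

Fix: Use HAVING (which filters groups after aggregation) instead of WHERE

Corrected query:
SELECT account, SUM(amount) FROM transactions GROUP BY account HAVING SUM(amount) > 2130.85

Result:
account | SUM(amount)
--------+------------
ACC-102 | 3294.37    
ACC-105 | 4568.91    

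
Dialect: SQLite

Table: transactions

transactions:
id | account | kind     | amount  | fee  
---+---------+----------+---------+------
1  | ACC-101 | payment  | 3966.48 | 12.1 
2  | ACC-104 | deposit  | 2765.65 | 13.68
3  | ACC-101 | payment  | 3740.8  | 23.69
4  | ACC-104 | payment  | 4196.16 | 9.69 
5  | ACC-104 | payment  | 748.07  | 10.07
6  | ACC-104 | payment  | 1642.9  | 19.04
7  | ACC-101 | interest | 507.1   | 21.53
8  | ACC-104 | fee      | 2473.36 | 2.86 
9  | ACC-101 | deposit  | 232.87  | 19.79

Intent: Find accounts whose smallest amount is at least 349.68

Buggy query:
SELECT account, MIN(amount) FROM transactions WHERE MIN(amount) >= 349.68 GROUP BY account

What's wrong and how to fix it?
Bug: MIN() in WHERE is a misuse of aggregate

Fix: Replace WHERE with HAVING after the GROUP BY

Corrected query:
SELECT account, MIN(amount) FROM transactions GROUP BY account HAVING MIN(amount) >= 349.68

Result:
account | MIN(amount)
--------+------------
ACC-104 | 748.07     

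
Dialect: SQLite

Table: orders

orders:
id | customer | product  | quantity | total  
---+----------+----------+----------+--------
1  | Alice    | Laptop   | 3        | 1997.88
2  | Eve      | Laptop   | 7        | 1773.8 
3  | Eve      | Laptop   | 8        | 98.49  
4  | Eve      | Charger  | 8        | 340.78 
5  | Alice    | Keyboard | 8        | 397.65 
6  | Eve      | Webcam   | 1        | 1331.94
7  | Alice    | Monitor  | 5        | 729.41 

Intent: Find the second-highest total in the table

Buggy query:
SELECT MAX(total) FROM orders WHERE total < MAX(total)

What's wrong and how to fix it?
Bug: The inner MAX is an aggregate inside WHERE, which is not allowed

Fix: Put the inner MAX in a scalar subquery

Corrected query:
SELECT MAX(total) FROM orders WHERE total < (SELECT MAX(total) FROM orders)

Result:
MAX(total)
----------
1773.8    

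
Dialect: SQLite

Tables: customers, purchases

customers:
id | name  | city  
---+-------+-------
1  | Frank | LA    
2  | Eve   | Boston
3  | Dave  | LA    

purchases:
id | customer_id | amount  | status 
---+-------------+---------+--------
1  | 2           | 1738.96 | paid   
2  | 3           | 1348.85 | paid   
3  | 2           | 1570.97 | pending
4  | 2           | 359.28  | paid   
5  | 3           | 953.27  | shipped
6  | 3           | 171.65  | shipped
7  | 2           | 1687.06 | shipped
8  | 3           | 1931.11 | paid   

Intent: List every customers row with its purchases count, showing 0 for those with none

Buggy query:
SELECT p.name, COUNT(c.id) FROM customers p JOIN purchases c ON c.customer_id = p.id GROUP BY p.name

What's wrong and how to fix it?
Bug: An inner join excludes parents with zero children

Fix: Switch to LEFT JOIN to retain unmatched parent rows

Corrected query:
SELECT p.name, COUNT(c.id) FROM customers p LEFT JOIN purchases c ON c.customer_id = p.id GROUP BY p.name

Result:
name  | COUNT(c.id)
------+------------
Dave  | 4          
Eve   | 4          
Frank | 0          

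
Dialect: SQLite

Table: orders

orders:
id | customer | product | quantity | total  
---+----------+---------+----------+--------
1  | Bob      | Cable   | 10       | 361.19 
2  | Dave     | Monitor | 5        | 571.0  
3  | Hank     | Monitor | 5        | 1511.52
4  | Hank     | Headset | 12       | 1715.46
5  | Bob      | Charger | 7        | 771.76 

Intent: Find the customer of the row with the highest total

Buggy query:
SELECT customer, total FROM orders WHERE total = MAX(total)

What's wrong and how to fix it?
Bug: WHERE is evaluated per row; an aggregate over the whole table isn't defined there

Fix: Use a subquery: WHERE total = (SELECT MAX(total) FROM orders)

Corrected query:
SELECT customer, total FROM orders WHERE total = (SELECT MAX(total) FROM orders)

Result:
customer | total  
---------+--------
Hank     | 1715.46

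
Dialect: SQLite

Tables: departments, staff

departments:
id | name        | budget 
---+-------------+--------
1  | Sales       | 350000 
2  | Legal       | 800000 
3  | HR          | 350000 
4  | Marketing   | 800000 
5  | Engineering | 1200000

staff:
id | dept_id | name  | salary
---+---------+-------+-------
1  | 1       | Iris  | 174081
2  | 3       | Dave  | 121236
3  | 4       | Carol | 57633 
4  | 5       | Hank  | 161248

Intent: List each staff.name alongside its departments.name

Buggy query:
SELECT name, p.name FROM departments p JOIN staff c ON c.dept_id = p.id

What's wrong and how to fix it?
Bug: Both tables have a 'name' column; the unqualified reference is ambiguous

Fix: Qualify the column with its table alias (c.name)

Corrected query:
SELECT c.name, p.name FROM departments p JOIN staff c ON c.dept_id = p.id

Result:
name  | name       
------+------------
Iris  | Sales      
Dave  | HR         
Carol | Marketing  
Hank  | Engineering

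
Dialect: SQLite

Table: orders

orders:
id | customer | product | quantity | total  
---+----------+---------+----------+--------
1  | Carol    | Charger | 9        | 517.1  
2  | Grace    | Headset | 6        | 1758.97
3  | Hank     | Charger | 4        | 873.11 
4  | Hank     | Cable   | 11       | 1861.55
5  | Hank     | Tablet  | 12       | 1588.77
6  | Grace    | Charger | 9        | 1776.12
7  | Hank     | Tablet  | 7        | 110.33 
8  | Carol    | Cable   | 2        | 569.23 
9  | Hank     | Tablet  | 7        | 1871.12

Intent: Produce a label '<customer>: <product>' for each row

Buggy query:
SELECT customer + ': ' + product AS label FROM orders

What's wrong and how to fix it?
Bug: SQLite uses || for string concatenation; + coerces text to numbers (yielding 0)

Fix: Use the || operator for string concatenation

Corrected query:
SELECT customer || ': ' || product AS label FROM orders

Result:
label         
--------------
Carol: Charger
Grace: Headset
Hank: Charger 
Hank: Cable   
Hank: Tablet  
Grace: Charger
Hank: Tablet  
Carol: Cable  
Hank: Tablet  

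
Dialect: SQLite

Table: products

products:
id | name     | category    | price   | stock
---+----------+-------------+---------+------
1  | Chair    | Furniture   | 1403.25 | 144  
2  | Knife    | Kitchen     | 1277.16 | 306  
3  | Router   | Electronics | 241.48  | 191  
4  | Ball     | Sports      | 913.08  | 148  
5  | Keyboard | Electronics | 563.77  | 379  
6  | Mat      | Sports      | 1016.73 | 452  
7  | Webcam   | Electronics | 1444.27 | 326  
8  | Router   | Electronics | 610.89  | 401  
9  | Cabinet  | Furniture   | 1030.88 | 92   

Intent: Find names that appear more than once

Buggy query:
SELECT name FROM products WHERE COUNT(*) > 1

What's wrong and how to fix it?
Bug: COUNT(*) is an aggregate and cannot be used in WHERE

Fix: GROUP BY name, then filter groups with HAVING COUNT(*) > 1

Corrected query:
SELECT name FROM products GROUP BY name HAVING COUNT(*) > 1

Result:
name  
------
Router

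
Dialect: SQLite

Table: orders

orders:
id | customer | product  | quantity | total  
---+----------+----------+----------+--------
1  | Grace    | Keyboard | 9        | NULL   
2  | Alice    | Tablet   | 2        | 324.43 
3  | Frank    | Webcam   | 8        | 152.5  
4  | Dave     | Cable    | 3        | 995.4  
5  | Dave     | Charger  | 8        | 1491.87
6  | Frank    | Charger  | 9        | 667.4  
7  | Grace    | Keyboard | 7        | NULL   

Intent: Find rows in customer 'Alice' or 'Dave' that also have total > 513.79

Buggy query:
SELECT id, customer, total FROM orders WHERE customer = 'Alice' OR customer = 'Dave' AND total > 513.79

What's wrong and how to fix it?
Bug: Without parentheses, AND is evaluated before OR, so the total filter only applies to the 'Dave' branch

Fix: Group the OR with parentheses (or use IN), then AND the threshold

Corrected query:
SELECT id, customer, total FROM orders WHERE (customer = 'Alice' OR customer = 'Dave') AND total > 513.79

Result:
id | customer | total  
---+----------+--------
4  | Dave     | 995.4  
5  | Dave     | 1491.87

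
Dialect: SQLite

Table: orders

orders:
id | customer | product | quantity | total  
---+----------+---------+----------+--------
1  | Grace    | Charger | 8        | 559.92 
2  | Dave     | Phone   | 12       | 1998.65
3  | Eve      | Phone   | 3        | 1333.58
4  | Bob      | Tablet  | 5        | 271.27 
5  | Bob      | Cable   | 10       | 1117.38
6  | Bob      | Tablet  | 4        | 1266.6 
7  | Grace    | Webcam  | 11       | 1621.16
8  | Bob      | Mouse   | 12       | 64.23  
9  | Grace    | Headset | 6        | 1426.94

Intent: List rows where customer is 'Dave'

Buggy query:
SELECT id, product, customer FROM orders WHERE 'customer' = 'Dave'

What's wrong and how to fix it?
Bug: 'customer' in single quotes is a string literal, not the column; the comparison is literal-vs-literal and never true

Fix: Reference the column as customer without single quotes

Corrected query:
SELECT id, product, customer FROM orders WHERE customer = 'Dave'

Result:
id | product | customer
---+---------+---------
2  | Phone   | Dave    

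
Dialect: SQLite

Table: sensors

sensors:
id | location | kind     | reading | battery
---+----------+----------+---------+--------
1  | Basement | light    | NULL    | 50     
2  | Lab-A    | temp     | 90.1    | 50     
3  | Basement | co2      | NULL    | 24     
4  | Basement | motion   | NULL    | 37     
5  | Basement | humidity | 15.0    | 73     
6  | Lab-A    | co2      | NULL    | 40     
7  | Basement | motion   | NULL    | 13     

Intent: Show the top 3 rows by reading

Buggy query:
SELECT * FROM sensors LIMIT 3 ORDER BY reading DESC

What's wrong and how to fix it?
Bug: LIMIT must come after ORDER BY

Fix: Sort with ORDER BY, then apply LIMIT

Corrected query:
SELECT * FROM sensors ORDER BY reading DESC LIMIT 3

Result:
id | location | kind     | reading | battery
---+----------+----------+---------+--------
2  | Lab-A    | temp     | 90.1    | 50     
5  | Basement | humidity | 15      | 73     
1  | Basement | light    | NULL    | 50     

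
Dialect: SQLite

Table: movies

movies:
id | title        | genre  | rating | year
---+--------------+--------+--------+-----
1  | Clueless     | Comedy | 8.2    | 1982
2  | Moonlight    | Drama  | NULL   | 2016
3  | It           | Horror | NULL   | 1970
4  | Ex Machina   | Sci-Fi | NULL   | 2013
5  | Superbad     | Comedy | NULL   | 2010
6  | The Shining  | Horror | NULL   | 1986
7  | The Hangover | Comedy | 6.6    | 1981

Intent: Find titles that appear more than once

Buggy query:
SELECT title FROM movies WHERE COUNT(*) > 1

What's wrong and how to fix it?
Bug: COUNT(*) is an aggregate and cannot be used in WHERE

Fix: Group first, then use HAVING for the count condition

Corrected query:
SELECT title FROM movies GROUP BY title HAVING COUNT(*) > 1

Result:
(no rows)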